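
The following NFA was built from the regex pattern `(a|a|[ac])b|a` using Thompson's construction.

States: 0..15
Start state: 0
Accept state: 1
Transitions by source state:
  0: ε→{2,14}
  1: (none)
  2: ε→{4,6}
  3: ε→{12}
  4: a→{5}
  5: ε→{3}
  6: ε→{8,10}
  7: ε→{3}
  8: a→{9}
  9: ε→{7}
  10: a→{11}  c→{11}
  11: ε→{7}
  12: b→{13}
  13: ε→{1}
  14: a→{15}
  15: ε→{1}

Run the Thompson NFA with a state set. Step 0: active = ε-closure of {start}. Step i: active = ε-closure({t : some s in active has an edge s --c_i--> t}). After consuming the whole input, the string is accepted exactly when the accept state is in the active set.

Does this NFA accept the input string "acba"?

initial (ε-close {0}): {0,2,4,6,8,10,14}
'a' @ 1: {1,3,5,7,9,11,12,15}  [accepting]
'c' @ 2: {}  — dead — no transitions
rest 'ba' ignored (set empty)
after full input: {}  (accept=1 not in)

Answer: REJECT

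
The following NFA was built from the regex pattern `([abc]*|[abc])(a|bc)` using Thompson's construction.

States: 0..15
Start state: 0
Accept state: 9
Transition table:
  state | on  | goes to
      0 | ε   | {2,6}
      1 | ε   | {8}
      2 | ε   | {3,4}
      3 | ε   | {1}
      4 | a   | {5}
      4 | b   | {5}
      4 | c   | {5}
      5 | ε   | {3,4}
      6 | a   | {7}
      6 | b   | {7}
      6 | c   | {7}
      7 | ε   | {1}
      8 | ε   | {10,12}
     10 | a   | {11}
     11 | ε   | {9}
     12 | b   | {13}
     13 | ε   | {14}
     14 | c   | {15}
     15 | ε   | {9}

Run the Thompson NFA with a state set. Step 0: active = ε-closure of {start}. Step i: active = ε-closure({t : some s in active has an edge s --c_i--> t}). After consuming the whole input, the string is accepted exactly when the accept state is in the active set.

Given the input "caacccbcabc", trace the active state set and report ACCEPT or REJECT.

initial (ε-close {0}): {0,1,2,3,4,6,8,10,12}
'c' @ 1: {1,3,4,5,7,8,10,12}
'a' @ 2: {1,3,4,5,8,9,10,11,12}  (accept∈set)
'a' @ 3: {1,3,4,5,8,9,10,11,12}  (accept∈set)
'c' @ 4: {1,3,4,5,8,10,12}
'c' @ 5: {1,3,4,5,8,10,12}
'c' @ 6: {1,3,4,5,8,10,12}
'b' @ 7: {1,3,4,5,8,10,12,13,14}
'c' @ 8: {1,3,4,5,8,9,10,12,15}  (accept∈set)
'a' @ 9: {1,3,4,5,8,9,10,11,12}  (accept∈set)
'b' @ 10: {1,3,4,5,8,10,12,13,14}
'c' @ 11: {1,3,4,5,8,9,10,12,15}  (accept∈set)
end set {1,3,4,5,8,9,10,12,15} — state 9 in

Answer: ACCEPT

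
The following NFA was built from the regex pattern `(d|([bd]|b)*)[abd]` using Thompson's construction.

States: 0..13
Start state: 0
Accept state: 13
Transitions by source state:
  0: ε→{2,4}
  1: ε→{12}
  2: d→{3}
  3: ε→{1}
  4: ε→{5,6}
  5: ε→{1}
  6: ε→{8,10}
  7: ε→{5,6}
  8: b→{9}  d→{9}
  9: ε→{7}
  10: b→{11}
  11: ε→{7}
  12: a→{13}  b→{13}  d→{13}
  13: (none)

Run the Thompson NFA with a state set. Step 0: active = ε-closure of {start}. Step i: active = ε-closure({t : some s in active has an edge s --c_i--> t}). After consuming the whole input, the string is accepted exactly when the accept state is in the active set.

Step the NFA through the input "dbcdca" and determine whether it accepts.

Answer: REJECT

Steps:
initial (ε-close {0}): {0,1,2,4,5,6,8,10,12}
'd' @ 1: {1,3,5,6,7,8,9,10,12,13}  ✓accept
'b' @ 2: {1,5,6,7,8,9,10,11,12,13}  ✓accept
'c' @ 3: {}  — state set empty
rest 'dca' ignored (set empty)
after full input: {}  (accept=13 not in)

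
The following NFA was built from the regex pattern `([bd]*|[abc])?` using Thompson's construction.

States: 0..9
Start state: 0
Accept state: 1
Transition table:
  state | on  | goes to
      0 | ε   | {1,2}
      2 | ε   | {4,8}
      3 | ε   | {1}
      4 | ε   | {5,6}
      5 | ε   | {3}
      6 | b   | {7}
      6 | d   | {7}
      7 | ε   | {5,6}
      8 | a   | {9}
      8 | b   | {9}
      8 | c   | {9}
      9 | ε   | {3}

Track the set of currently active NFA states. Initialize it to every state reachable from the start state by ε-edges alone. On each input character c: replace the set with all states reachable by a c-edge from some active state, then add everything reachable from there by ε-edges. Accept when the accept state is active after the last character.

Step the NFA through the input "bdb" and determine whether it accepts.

start: ε-closure({0}) = {0,1,2,3,4,5,6,8}
'b' @ 1: {1,3,5,6,7,9}  [accepting]
'd' @ 2: {1,3,5,6,7}  [accepting]
'b' @ 3: {1,3,5,6,7}  [accepting]
final: {1,3,5,6,7}; accept 1 in set

Answer: ACCEPT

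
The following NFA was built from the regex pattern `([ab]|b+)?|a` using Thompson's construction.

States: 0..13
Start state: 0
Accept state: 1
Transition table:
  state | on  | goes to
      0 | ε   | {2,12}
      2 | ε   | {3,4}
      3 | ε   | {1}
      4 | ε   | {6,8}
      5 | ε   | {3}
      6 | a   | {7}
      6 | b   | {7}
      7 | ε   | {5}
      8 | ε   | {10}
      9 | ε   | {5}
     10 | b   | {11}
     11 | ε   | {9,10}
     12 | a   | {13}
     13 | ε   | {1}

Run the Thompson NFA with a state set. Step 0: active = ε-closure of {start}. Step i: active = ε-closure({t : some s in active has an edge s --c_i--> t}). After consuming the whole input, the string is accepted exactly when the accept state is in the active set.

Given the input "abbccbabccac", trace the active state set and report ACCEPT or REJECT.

Answer: REJECT

Steps:
initial (ε-close {0}): {0,1,2,3,4,6,8,10,12}
'a' @ 1: {1,3,5,7,13}  (accept∈set)
'b' @ 2: {}  — dead — no transitions
rest 'bccbabccac' ignored (set empty)
after full input: {}  (accept=1 not in)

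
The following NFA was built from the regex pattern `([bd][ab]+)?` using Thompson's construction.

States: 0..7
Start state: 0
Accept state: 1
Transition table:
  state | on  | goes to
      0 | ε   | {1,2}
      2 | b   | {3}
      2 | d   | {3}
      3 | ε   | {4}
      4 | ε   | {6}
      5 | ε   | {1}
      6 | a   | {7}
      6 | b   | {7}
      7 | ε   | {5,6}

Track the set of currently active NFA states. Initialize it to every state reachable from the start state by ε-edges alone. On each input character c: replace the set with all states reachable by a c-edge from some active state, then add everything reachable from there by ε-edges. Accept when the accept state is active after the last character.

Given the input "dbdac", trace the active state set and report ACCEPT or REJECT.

S₀ = ε-closure({0}) = {0,1,2}
'd' @ 1: {3,4,6}
'b' @ 2: {1,5,6,7}  (accept∈set)
'd' @ 3: {}  — dead — no transitions
rest 'ac' ignored (set empty)
after full input: {}  (accept=1 not in)

Answer: REJECT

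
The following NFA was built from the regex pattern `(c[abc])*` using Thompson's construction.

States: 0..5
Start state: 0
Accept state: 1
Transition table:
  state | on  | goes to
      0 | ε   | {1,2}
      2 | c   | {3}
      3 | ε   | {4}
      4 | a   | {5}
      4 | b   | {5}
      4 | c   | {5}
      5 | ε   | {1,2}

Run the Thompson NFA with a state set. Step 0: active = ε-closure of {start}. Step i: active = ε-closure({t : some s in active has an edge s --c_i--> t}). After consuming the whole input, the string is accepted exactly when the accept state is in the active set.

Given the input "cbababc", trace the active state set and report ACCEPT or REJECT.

initial (ε-close {0}): {0,1,2}
'c' @ 1: {3,4}
'b' @ 2: {1,2,5}  [accepting]
'a' @ 3: {}  — state set empty
rest 'babc' ignored (set empty)
final: {}; accept 1 not in set

Answer: REJECT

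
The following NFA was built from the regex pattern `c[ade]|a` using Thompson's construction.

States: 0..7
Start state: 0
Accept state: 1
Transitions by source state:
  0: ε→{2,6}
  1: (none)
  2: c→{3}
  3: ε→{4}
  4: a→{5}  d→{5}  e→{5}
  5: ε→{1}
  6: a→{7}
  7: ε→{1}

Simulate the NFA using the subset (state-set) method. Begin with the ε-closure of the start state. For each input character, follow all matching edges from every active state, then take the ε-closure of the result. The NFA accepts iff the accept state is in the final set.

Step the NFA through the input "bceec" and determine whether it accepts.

Answer: REJECT

Derivation:
initial (ε-close {0}): {0,2,6}
'b' @ 1: {}  — no active states
rest 'ceec' ignored (set empty)
final: {}; accept 1 not in set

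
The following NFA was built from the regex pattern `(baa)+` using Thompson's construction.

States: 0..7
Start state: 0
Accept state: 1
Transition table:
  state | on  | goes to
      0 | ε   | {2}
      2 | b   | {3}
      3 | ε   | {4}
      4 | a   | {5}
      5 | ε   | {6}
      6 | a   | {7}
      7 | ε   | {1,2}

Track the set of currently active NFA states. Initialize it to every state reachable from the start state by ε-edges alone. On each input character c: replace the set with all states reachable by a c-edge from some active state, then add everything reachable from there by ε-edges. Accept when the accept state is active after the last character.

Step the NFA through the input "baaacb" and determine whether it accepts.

initial (ε-close {0}): {0,2}
'b' @ 1: {3,4}
'a' @ 2: {5,6}
'a' @ 3: {1,2,7}  (accept∈set)
'a' @ 4: {}  — state set empty
rest 'cb' ignored (set empty)
after full input: {}  (accept=1 not in)

Answer: REJECT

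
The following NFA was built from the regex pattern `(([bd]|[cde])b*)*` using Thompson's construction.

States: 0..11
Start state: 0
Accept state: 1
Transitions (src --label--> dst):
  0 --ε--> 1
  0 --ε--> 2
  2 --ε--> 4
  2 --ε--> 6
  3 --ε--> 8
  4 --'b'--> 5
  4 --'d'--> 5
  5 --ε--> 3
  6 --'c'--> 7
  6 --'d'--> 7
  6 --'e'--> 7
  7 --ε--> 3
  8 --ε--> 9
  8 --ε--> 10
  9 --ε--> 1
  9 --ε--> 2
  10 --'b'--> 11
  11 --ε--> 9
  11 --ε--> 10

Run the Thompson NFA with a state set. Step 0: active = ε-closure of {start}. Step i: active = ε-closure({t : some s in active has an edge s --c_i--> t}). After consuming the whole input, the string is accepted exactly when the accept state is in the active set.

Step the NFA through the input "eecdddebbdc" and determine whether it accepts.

start: ε-closure({0}) = {0,1,2,4,6}
'e' @ 1: {1,2,3,4,6,7,8,9,10}  (accept∈set)
'e' @ 2: {1,2,3,4,6,7,8,9,10}  (accept∈set)
'c' @ 3: {1,2,3,4,6,7,8,9,10}  (accept∈set)
'd' @ 4: {1,2,3,4,5,6,7,8,9,10}  (accept∈set)
'd' @ 5: {1,2,3,4,5,6,7,8,9,10}  (accept∈set)
'd' @ 6: {1,2,3,4,5,6,7,8,9,10}  (accept∈set)
'e' @ 7: {1,2,3,4,6,7,8,9,10}  (accept∈set)
'b' @ 8: {1,2,3,4,5,6,8,9,10,11}  (accept∈set)
'b' @ 9: {1,2,3,4,5,6,8,9,10,11}  (accept∈set)
'd' @ 10: {1,2,3,4,5,6,7,8,9,10}  (accept∈set)
'c' @ 11: {1,2,3,4,6,7,8,9,10}  (accept∈set)
end set {1,2,3,4,6,7,8,9,10} — state 1 in

Answer: ACCEPT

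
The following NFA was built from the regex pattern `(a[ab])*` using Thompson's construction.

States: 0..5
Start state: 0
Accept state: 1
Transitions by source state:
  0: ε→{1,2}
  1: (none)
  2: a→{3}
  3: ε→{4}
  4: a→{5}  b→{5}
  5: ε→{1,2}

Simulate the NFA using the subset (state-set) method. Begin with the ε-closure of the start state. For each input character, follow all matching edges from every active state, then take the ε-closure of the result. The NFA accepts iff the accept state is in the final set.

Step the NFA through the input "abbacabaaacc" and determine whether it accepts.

S₀ = ε-closure({0}) = {0,1,2}
'a' @ 1: {3,4}
'b' @ 2: {1,2,5}  [accepting]
'b' @ 3: {}  — state set empty
rest 'acabaaacc' ignored (set empty)
after full input: {}  (accept=1 not in)

Answer: REJECT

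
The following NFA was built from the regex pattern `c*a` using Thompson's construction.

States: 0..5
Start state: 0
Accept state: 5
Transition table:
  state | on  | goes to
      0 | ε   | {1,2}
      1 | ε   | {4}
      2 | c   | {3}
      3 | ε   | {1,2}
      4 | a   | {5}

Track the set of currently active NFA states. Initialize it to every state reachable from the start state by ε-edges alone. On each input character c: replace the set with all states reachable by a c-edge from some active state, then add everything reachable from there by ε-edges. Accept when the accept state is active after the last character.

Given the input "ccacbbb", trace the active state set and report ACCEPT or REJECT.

S₀ = ε-closure({0}) = {0,1,2,4}
'c' @ 1: {1,2,3,4}
'c' @ 2: {1,2,3,4}
'a' @ 3: {5}  ✓accept
'c' @ 4: {}  — dead — no transitions
rest 'bbb' ignored (set empty)
after full input: {}  (accept=5 not in)

Answer: REJECT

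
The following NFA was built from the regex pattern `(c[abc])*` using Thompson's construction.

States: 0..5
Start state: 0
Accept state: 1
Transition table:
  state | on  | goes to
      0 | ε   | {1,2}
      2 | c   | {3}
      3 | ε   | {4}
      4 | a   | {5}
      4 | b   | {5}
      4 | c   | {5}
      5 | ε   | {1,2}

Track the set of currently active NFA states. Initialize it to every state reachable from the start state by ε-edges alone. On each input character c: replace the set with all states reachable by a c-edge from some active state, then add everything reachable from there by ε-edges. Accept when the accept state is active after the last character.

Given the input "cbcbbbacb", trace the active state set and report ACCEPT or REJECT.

initial (ε-close {0}): {0,1,2}
'c' @ 1: {3,4}
'b' @ 2: {1,2,5}  [accepting]
'c' @ 3: {3,4}
'b' @ 4: {1,2,5}  [accepting]
'b' @ 5: {}  — no active states
rest 'bacb' ignored (set empty)
end set {} — state 1 not in

Answer: REJECT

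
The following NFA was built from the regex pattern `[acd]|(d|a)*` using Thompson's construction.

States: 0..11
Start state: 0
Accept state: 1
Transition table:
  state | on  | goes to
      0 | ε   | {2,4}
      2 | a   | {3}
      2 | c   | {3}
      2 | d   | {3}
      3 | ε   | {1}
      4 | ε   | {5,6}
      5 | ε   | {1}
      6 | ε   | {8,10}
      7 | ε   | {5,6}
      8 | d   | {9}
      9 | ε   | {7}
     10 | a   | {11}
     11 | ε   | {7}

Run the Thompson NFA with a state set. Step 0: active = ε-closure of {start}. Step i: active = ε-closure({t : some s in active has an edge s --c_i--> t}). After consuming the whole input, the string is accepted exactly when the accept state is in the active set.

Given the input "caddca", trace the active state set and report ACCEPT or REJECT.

initial (ε-close {0}): {0,1,2,4,5,6,8,10}
'c' @ 1: {1,3}  [accepting]
'a' @ 2: {}  — dead — no transitions
rest 'ddca' ignored (set empty)
end set {} — state 1 not in

Answer: REJECT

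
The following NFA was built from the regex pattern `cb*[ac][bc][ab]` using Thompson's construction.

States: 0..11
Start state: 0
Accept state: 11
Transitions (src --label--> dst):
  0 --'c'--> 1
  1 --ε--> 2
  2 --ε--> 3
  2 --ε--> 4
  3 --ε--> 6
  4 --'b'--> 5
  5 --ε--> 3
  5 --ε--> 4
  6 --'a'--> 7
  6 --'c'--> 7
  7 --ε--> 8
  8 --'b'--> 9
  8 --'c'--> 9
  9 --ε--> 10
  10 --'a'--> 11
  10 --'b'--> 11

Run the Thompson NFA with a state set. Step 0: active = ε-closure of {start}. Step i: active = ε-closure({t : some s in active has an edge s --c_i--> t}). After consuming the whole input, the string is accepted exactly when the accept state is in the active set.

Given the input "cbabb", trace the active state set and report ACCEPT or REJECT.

Answer: ACCEPT

Steps:
S₀ = ε-closure({0}) = {0}
'c' @ 1: {1,2,3,4,6}
'b' @ 2: {3,4,5,6}
'a' @ 3: {7,8}
'b' @ 4: {9,10}
'b' @ 5: {11}  (accept∈set)
final: {11}; accept 11 in set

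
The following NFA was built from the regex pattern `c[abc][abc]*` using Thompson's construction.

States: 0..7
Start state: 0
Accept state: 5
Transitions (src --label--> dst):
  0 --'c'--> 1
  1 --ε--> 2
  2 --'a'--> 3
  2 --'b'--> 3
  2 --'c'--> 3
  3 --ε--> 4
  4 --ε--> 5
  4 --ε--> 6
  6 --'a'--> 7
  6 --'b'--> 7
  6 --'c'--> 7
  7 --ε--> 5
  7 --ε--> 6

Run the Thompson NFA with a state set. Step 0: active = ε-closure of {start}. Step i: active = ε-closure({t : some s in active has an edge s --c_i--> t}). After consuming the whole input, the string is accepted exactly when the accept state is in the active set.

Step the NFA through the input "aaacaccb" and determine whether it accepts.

Answer: REJECT

Steps:
initial (ε-close {0}): {0}
'a' @ 1: {}  — no active states
rest 'aacaccb' ignored (set empty)
end set {} — state 5 not in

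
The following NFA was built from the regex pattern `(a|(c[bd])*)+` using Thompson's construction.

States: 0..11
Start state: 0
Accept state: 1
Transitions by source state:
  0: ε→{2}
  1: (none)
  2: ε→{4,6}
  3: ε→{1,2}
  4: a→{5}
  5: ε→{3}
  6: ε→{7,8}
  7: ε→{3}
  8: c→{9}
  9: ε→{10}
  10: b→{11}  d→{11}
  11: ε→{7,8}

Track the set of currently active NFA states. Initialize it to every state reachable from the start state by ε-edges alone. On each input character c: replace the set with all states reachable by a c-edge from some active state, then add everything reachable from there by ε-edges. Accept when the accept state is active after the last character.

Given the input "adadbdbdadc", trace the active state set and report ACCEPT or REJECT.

Answer: REJECT

Trace:
S₀ = ε-closure({0}) = {0,1,2,3,4,6,7,8}
'a' @ 1: {1,2,3,4,5,6,7,8}  [accepting]
'd' @ 2: {}  — state set empty
rest 'adbdbdadc' ignored (set empty)
final: {}; accept 1 not in set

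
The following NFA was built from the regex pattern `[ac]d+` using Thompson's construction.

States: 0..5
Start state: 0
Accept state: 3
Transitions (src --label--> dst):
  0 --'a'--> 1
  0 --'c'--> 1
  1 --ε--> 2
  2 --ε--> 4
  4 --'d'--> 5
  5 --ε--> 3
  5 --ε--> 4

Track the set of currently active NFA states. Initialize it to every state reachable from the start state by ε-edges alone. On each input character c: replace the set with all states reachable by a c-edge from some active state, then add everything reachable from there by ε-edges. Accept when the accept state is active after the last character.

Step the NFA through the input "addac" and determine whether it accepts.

Answer: REJECT

Steps:
start: ε-closure({0}) = {0}
'a' @ 1: {1,2,4}
'd' @ 2: {3,4,5}  ✓accept
'd' @ 3: {3,4,5}  ✓accept
'a' @ 4: {}  — state set empty
rest 'c' ignored (set empty)
final: {}; accept 3 not in set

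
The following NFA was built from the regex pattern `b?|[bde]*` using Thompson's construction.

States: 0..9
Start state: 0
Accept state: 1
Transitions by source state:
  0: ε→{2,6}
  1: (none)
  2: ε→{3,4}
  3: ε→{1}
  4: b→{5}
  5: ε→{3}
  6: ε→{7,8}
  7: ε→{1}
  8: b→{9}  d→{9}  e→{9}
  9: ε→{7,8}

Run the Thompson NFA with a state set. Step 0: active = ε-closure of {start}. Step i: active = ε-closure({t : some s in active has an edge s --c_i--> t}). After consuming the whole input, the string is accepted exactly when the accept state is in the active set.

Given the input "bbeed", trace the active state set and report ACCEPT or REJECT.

S₀ = ε-closure({0}) = {0,1,2,3,4,6,7,8}
'b' @ 1: {1,3,5,7,8,9}  [accepting]
'b' @ 2: {1,7,8,9}  [accepting]
'e' @ 3: {1,7,8,9}  [accepting]
'e' @ 4: {1,7,8,9}  [accepting]
'd' @ 5: {1,7,8,9}  [accepting]
after full input: {1,7,8,9}  (accept=1 in)

Answer: ACCEPT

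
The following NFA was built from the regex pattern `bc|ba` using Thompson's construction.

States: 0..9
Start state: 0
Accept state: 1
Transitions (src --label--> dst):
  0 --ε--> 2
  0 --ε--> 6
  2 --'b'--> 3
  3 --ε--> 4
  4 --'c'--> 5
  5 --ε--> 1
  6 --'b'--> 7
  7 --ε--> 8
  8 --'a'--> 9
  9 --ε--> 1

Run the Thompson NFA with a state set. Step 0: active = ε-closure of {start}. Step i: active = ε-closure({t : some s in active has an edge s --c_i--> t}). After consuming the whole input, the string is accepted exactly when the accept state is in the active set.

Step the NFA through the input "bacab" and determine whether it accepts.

initial (ε-close {0}): {0,2,6}
'b' @ 1: {3,4,7,8}
'a' @ 2: {1,9}  (accept∈set)
'c' @ 3: {}  — no active states
rest 'ab' ignored (set empty)
final: {}; accept 1 not in set

Answer: REJECT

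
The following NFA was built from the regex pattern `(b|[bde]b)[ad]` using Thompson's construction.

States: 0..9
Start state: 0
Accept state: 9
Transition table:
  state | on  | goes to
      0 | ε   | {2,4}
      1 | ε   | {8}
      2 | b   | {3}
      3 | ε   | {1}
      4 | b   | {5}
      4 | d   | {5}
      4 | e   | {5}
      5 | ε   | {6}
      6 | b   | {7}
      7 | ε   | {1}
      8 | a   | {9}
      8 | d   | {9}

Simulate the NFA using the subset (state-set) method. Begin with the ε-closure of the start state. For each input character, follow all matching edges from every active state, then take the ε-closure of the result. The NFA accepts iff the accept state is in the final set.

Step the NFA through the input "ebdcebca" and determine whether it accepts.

Answer: REJECT

Steps:
start: ε-closure({0}) = {0,2,4}
'e' @ 1: {5,6}
'b' @ 2: {1,7,8}
'd' @ 3: {9}  [accepting]
'c' @ 4: {}  — state set empty
rest 'ebca' ignored (set empty)
after full input: {}  (accept=9 not in)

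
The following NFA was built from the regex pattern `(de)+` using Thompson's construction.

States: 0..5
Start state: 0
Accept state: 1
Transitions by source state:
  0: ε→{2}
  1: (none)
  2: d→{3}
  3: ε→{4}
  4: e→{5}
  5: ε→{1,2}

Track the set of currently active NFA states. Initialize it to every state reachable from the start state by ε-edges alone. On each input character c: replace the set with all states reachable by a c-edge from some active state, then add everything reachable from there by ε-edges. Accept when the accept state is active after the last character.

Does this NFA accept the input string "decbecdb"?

Answer: REJECT

Steps:
start: ε-closure({0}) = {0,2}
'd' @ 1: {3,4}
'e' @ 2: {1,2,5}  [accepting]
'c' @ 3: {}  — no active states
rest 'becdb' ignored (set empty)
final: {}; accept 1 not in set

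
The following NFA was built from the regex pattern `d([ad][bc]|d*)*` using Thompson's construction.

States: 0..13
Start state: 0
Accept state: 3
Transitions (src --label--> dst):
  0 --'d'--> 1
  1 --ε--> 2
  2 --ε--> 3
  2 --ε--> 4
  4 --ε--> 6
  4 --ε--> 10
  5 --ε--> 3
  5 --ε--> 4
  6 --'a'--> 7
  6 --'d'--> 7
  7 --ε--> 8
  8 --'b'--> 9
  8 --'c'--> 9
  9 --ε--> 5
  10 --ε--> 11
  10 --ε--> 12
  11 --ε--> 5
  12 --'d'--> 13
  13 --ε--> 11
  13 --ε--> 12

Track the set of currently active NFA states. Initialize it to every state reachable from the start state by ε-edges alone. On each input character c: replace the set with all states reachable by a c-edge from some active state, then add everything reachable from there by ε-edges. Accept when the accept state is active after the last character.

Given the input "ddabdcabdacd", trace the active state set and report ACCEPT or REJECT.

Answer: ACCEPT

Steps:
initial (ε-close {0}): {0}
'd' @ 1: {1,2,3,4,5,6,10,11,12}  (accept∈set)
'd' @ 2: {3,4,5,6,7,8,10,11,12,13}  (accept∈set)
'a' @ 3: {7,8}
'b' @ 4: {3,4,5,6,9,10,11,12}  (accept∈set)
'd' @ 5: {3,4,5,6,7,8,10,11,12,13}  (accept∈set)
'c' @ 6: {3,4,5,6,9,10,11,12}  (accept∈set)
'a' @ 7: {7,8}
'b' @ 8: {3,4,5,6,9,10,11,12}  (accept∈set)
'd' @ 9: {3,4,5,6,7,8,10,11,12,13}  (accept∈set)
'a' @ 10: {7,8}
'c' @ 11: {3,4,5,6,9,10,11,12}  (accept∈set)
'd' @ 12: {3,4,5,6,7,8,10,11,12,13}  (accept∈set)
end set {3,4,5,6,7,8,10,11,12,13} — state 3 in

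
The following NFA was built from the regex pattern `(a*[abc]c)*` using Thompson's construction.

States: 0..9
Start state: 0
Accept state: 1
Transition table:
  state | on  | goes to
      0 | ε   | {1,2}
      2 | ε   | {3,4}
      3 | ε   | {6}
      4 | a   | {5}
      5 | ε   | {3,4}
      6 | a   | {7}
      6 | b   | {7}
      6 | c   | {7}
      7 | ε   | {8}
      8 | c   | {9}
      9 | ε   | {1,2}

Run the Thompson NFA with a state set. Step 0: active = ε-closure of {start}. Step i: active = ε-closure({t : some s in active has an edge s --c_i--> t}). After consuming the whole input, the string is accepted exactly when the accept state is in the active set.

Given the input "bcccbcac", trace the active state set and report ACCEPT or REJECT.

S₀ = ε-closure({0}) = {0,1,2,3,4,6}
'b' @ 1: {7,8}
'c' @ 2: {1,2,3,4,6,9}  [accepting]
'c' @ 3: {7,8}
'c' @ 4: {1,2,3,4,6,9}  [accepting]
'b' @ 5: {7,8}
'c' @ 6: {1,2,3,4,6,9}  [accepting]
'a' @ 7: {3,4,5,6,7,8}
'c' @ 8: {1,2,3,4,6,7,8,9}  [accepting]
end set {1,2,3,4,6,7,8,9} — state 1 in

Answer: ACCEPT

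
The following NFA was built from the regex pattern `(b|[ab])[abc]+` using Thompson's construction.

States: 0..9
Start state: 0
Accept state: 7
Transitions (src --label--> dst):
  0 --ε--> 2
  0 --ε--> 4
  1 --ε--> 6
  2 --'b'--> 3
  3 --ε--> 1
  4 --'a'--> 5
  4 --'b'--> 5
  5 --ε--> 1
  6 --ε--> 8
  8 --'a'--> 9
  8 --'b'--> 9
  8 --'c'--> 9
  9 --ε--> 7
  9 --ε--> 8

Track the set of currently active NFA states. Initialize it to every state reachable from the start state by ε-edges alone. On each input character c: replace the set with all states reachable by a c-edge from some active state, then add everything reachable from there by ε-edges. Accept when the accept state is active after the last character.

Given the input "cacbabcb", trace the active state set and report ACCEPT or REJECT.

initial (ε-close {0}): {0,2,4}
'c' @ 1: {}  — dead — no transitions
rest 'acbabcb' ignored (set empty)
after full input: {}  (accept=7 not in)

Answer: REJECT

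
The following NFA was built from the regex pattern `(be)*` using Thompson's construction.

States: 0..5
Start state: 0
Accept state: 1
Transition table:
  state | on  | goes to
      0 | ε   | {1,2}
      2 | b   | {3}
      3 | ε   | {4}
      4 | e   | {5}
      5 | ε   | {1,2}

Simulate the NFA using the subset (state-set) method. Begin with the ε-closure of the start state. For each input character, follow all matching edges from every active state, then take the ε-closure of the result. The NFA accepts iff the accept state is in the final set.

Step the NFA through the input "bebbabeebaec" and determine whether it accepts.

Answer: REJECT

Trace:
start: ε-closure({0}) = {0,1,2}
'b' @ 1: {3,4}
'e' @ 2: {1,2,5}  (accept∈set)
'b' @ 3: {3,4}
'b' @ 4: {}  — no active states
rest 'abeebaec' ignored (set empty)
after full input: {}  (accept=1 not in)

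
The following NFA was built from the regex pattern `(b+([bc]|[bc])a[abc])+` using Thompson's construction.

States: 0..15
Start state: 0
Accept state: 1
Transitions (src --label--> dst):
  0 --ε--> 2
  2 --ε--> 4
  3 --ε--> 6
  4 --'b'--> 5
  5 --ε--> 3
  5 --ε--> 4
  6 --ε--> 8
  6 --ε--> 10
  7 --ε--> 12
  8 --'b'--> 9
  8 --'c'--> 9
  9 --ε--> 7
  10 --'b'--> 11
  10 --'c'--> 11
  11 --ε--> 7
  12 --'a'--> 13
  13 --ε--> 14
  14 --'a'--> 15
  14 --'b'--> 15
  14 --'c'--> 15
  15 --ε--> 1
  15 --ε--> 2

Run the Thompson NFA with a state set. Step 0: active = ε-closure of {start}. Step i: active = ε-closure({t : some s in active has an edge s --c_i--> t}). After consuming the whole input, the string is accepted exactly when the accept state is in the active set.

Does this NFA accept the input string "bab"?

Answer: REJECT

Trace:
start: ε-closure({0}) = {0,2,4}
'b' @ 1: {3,4,5,6,8,10}
'a' @ 2: {}  — state set empty
rest 'b' ignored (set empty)
after full input: {}  (accept=1 not in)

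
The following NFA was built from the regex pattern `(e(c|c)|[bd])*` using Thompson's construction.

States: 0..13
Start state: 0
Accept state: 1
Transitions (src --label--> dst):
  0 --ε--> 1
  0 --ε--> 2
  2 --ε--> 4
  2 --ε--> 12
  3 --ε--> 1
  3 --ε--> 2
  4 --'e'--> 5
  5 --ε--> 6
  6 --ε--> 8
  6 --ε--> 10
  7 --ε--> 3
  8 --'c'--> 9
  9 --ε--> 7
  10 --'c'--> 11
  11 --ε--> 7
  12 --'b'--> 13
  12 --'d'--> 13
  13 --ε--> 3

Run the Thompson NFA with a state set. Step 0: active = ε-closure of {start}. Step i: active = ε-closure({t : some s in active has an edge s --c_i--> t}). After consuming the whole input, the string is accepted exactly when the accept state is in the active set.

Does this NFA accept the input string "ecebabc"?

initial (ε-close {0}): {0,1,2,4,12}
'e' @ 1: {5,6,8,10}
'c' @ 2: {1,2,3,4,7,9,11,12}  ✓accept
'e' @ 3: {5,6,8,10}
'b' @ 4: {}  — no active states
rest 'abc' ignored (set empty)
after full input: {}  (accept=1 not in)

Answer: REJECT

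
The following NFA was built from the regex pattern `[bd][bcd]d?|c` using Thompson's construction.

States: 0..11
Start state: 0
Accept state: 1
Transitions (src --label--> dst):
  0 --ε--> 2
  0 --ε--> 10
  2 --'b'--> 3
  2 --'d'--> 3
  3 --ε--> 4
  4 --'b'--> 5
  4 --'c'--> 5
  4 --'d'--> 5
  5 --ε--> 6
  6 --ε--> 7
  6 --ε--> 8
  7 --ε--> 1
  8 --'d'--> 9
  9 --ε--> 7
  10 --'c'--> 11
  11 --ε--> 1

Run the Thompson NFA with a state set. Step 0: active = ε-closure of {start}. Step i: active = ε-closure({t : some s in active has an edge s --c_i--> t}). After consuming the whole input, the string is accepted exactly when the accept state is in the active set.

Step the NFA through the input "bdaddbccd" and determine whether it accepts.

initial (ε-close {0}): {0,2,10}
'b' @ 1: {3,4}
'd' @ 2: {1,5,6,7,8}  ✓accept
'a' @ 3: {}  — no active states
rest 'ddbccd' ignored (set empty)
end set {} — state 1 not in

Answer: REJECT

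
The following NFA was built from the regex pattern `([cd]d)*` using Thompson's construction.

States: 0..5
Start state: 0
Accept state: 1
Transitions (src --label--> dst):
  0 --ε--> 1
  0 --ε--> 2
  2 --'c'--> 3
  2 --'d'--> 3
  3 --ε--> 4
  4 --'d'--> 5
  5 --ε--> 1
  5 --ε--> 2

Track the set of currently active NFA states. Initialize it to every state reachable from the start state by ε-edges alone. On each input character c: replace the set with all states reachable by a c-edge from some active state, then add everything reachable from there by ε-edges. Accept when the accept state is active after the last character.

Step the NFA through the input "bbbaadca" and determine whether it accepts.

start: ε-closure({0}) = {0,1,2}
'b' @ 1: {}  — state set empty
rest 'bbaadca' ignored (set empty)
end set {} — state 1 not in

Answer: REJECT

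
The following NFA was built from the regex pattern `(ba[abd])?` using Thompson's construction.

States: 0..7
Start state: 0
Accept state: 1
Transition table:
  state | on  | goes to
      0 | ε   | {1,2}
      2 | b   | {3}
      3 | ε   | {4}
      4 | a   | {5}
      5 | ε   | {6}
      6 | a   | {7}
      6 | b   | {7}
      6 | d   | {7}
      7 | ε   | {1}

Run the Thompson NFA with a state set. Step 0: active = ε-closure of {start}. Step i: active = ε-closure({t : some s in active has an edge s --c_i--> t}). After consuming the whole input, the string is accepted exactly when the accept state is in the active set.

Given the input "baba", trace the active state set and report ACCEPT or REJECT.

start: ε-closure({0}) = {0,1,2}
'b' @ 1: {3,4}
'a' @ 2: {5,6}
'b' @ 3: {1,7}  (accept∈set)
'a' @ 4: {}  — dead — no transitions
end set {} — state 1 not in

Answer: REJECT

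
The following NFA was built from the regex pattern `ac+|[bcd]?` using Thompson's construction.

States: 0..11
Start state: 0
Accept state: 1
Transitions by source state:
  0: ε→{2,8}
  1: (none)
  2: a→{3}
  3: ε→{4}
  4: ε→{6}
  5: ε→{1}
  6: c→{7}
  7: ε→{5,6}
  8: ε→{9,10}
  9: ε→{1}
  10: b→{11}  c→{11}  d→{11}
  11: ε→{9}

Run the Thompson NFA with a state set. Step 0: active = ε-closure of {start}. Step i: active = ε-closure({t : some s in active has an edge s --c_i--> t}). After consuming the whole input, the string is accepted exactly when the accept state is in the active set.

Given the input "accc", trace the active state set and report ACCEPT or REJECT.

Answer: ACCEPT

Trace:
start: ε-closure({0}) = {0,1,2,8,9,10}
'a' @ 1: {3,4,6}
'c' @ 2: {1,5,6,7}  [accepting]
'c' @ 3: {1,5,6,7}  [accepting]
'c' @ 4: {1,5,6,7}  [accepting]
final: {1,5,6,7}; accept 1 in set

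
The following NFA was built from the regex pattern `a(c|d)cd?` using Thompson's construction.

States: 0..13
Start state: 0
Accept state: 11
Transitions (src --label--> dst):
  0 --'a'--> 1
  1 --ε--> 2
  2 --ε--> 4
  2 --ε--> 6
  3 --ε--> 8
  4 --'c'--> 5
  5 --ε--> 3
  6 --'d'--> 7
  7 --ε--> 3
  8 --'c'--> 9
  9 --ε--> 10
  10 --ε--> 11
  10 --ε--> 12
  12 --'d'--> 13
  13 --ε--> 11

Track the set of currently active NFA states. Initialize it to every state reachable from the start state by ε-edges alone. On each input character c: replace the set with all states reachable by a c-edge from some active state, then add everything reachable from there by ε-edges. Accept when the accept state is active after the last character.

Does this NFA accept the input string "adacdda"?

initial (ε-close {0}): {0}
'a' @ 1: {1,2,4,6}
'd' @ 2: {3,7,8}
'a' @ 3: {}  — dead — no transitions
rest 'cdda' ignored (set empty)
end set {} — state 11 not in

Answer: REJECT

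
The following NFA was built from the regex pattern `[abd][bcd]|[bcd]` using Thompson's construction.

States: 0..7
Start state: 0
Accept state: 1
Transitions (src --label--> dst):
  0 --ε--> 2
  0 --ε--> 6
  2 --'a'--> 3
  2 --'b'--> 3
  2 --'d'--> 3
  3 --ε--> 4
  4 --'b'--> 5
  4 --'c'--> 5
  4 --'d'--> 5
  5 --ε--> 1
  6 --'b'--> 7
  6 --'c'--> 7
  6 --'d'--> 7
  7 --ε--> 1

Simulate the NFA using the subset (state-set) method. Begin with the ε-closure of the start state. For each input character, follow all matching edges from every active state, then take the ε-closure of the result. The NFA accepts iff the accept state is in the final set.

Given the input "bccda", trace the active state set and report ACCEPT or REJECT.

start: ε-closure({0}) = {0,2,6}
'b' @ 1: {1,3,4,7}  [accepting]
'c' @ 2: {1,5}  [accepting]
'c' @ 3: {}  — state set empty
rest 'da' ignored (set empty)
final: {}; accept 1 not in set

Answer: REJECT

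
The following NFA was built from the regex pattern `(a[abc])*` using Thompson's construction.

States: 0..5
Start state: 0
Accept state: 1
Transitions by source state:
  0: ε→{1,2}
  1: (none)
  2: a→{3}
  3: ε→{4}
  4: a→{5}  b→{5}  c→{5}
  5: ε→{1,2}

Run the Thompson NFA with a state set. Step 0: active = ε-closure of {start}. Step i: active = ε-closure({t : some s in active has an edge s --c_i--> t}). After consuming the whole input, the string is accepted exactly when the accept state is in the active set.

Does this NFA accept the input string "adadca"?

Answer: REJECT

Derivation:
start: ε-closure({0}) = {0,1,2}
'a' @ 1: {3,4}
'd' @ 2: {}  — state set empty
rest 'adca' ignored (set empty)
after full input: {}  (accept=1 not in)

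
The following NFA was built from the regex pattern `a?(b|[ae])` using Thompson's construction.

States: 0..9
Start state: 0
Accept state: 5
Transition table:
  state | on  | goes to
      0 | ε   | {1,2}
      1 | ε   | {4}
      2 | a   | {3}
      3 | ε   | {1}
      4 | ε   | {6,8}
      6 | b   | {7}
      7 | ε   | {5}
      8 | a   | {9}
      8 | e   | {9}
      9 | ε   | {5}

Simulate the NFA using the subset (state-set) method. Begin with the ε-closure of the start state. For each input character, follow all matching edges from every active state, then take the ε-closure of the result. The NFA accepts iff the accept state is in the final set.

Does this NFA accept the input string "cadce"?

Answer: REJECT

Trace:
initial (ε-close {0}): {0,1,2,4,6,8}
'c' @ 1: {}  — no active states
rest 'adce' ignored (set empty)
end set {} — state 5 not in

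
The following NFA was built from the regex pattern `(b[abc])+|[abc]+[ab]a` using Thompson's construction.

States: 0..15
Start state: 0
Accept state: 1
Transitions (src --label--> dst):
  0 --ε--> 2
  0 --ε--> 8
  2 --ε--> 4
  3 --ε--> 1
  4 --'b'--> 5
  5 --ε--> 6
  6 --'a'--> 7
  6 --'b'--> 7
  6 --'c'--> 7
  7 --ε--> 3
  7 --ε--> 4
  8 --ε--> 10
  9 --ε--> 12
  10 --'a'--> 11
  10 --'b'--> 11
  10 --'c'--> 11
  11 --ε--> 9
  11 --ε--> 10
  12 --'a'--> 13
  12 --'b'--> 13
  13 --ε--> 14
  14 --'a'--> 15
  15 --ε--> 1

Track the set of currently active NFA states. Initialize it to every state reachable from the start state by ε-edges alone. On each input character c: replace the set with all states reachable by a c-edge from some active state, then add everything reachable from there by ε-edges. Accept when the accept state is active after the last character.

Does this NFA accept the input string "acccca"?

start: ε-closure({0}) = {0,2,4,8,10}
'a' @ 1: {9,10,11,12}
'c' @ 2: {9,10,11,12}
'c' @ 3: {9,10,11,12}
'c' @ 4: {9,10,11,12}
'c' @ 5: {9,10,11,12}
'a' @ 6: {9,10,11,12,13,14}
final: {9,10,11,12,13,14}; accept 1 not in set

Answer: REJECT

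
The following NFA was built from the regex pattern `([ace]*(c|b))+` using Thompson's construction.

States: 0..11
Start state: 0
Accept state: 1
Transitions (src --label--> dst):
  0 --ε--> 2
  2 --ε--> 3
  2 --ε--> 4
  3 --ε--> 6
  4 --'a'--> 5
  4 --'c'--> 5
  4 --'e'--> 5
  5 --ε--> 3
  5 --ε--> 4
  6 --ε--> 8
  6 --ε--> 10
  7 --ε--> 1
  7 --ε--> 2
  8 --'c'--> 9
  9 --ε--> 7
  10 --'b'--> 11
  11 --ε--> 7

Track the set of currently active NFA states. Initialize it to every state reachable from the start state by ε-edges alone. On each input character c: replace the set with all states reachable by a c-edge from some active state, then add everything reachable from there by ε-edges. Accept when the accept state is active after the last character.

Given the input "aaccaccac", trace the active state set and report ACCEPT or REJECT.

Answer: ACCEPT

Derivation:
start: ε-closure({0}) = {0,2,3,4,6,8,10}
'a' @ 1: {3,4,5,6,8,10}
'a' @ 2: {3,4,5,6,8,10}
'c' @ 3: {1,2,3,4,5,6,7,8,9,10}  (accept∈set)
'c' @ 4: {1,2,3,4,5,6,7,8,9,10}  (accept∈set)
'a' @ 5: {3,4,5,6,8,10}
'c' @ 6: {1,2,3,4,5,6,7,8,9,10}  (accept∈set)
'c' @ 7: {1,2,3,4,5,6,7,8,9,10}  (accept∈set)
'a' @ 8: {3,4,5,6,8,10}
'c' @ 9: {1,2,3,4,5,6,7,8,9,10}  (accept∈set)
end set {1,2,3,4,5,6,7,8,9,10} — state 1 in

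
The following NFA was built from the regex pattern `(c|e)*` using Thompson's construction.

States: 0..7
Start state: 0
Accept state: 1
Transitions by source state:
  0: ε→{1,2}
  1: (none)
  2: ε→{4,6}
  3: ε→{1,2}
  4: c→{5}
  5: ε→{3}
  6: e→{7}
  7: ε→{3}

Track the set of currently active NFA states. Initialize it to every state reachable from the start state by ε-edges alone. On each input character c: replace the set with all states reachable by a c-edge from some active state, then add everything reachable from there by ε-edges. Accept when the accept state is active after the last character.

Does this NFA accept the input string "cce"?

S₀ = ε-closure({0}) = {0,1,2,4,6}
'c' @ 1: {1,2,3,4,5,6}  (accept∈set)
'c' @ 2: {1,2,3,4,5,6}  (accept∈set)
'e' @ 3: {1,2,3,4,6,7}  (accept∈set)
end set {1,2,3,4,6,7} — state 1 in

Answer: ACCEPT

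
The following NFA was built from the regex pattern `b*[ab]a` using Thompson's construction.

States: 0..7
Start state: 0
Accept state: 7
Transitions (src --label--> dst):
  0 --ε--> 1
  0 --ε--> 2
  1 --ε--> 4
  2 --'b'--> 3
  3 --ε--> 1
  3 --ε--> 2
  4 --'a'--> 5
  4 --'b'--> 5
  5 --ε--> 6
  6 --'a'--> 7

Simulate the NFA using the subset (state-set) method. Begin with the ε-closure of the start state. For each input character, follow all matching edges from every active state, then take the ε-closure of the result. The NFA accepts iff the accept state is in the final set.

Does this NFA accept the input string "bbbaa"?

Answer: ACCEPT

Trace:
initial (ε-close {0}): {0,1,2,4}
'b' @ 1: {1,2,3,4,5,6}
'b' @ 2: {1,2,3,4,5,6}
'b' @ 3: {1,2,3,4,5,6}
'a' @ 4: {5,6,7}  ✓accept
'a' @ 5: {7}  ✓accept
end set {7} — state 7 in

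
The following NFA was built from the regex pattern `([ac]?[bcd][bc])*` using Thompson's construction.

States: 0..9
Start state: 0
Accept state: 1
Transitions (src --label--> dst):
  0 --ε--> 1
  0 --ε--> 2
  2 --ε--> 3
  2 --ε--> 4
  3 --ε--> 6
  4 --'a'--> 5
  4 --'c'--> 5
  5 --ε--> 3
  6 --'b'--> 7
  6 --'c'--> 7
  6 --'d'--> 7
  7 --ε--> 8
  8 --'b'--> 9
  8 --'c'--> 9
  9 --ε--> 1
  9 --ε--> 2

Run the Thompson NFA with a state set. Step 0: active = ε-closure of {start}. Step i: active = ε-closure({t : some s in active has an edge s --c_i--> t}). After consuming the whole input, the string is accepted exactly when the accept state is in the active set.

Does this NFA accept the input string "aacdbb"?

initial (ε-close {0}): {0,1,2,3,4,6}
'a' @ 1: {3,5,6}
'a' @ 2: {}  — state set empty
rest 'cdbb' ignored (set empty)
final: {}; accept 1 not in set

Answer: REJECT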